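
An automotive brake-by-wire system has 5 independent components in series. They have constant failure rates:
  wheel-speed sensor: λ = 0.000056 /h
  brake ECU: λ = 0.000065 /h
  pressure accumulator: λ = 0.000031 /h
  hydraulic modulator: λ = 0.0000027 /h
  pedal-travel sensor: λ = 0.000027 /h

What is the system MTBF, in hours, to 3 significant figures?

5500

Series of exponential components: λ_sys = Σ λ_i
λ_sys = 0.000056 + 0.000065 + 0.000031 + 0.0000027 + 0.000027 = 1.8170e-04 /h
MTBF = 1 / λ_sys = 5500 h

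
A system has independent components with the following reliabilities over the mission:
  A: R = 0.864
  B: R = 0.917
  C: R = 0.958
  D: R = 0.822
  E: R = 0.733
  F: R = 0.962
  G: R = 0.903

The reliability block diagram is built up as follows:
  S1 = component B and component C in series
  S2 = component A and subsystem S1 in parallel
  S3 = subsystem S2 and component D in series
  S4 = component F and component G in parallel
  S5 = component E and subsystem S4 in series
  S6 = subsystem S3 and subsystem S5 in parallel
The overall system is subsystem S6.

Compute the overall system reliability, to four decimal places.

Series (B and C): 0.917000 × 0.958000 = 0.878486
Parallel (A and [0.878486]): 1 − (1 − 0.864000)(1 − 0.878486) = 0.983474
Series ([0.983474] and D): 0.983474 × 0.822000 = 0.808416
Parallel (F and G): 1 − (1 − 0.962000)(1 − 0.903000) = 0.996314
Series (E and [0.996314]): 0.733000 × 0.996314 = 0.730298
Parallel ([0.808416] and [0.730298]): 1 − (1 − 0.808416)(1 − 0.730298) = 0.9483

0.9483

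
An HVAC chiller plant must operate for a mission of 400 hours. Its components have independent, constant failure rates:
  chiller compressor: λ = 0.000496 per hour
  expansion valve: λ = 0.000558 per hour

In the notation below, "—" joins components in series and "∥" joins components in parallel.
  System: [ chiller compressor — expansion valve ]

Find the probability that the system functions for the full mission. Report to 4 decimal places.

R(chiller compressor) = exp(−0.000496 × 400) = 0.820042
R(expansion valve) = exp(−0.000558 × 400) = 0.799955
Series (chiller compressor and expansion valve): 0.820042 × 0.799955 = 0.6560

0.6560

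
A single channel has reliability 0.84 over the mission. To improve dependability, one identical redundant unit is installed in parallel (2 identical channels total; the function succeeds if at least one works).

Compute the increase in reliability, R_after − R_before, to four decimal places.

0.1344

R_before = 0.84
R_after = 1 − (1 − 0.84)^2 = 0.9744
ΔR = 0.9744 − 0.84 = 0.1344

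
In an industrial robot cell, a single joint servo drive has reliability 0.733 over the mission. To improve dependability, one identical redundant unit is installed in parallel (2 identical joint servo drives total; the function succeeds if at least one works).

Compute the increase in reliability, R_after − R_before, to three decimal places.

0.196

R_before = 0.733
R_after = 1 − (1 − 0.733)^2 = 0.929
ΔR = 0.929 − 0.733 = 0.196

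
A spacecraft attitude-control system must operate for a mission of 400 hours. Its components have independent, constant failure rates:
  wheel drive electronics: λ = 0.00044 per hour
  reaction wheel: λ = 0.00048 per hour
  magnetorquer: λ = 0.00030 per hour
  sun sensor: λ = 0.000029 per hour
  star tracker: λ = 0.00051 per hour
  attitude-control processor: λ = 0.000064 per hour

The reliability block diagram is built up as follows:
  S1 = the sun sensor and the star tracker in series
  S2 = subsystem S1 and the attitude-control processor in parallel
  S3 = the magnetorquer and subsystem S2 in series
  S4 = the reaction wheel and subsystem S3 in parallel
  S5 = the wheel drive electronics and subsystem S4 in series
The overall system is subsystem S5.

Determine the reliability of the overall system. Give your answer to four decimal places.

0.8214

R(wheel drive electronics) = exp(−0.00044 × 400) = 0.838618
R(reaction wheel) = exp(−0.00048 × 400) = 0.825307
R(magnetorquer) = exp(−0.00030 × 400) = 0.886920
R(sun sensor) = exp(−0.000029 × 400) = 0.988467
R(star tracker) = exp(−0.00051 × 400) = 0.815462
R(attitude-control processor) = exp(−0.000064 × 400) = 0.974725
Series (sun sensor and star tracker): 0.988467 × 0.815462 = 0.806057
Parallel ([0.806057] and attitude-control processor): 1 − (1 − 0.806057)(1 − 0.974725) = 0.995098
Series (magnetorquer and [0.995098]): 0.886920 × 0.995098 = 0.882572
Parallel (reaction wheel and [0.882572]): 1 − (1 − 0.825307)(1 − 0.882572) = 0.979486
Series (wheel drive electronics and [0.979486]): 0.838618 × 0.979486 = 0.8214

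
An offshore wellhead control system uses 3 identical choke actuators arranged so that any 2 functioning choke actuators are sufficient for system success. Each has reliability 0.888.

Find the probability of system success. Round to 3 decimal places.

R = Σ_{i=2}^{3} C(3,i) p^i (1−p)^{3−i} with p = 0.888
C(3,2)·0.888^2·0.112^1 = 0.26495
C(3,3)·0.888^3·0.112^0 = 0.70023
Sum = 0.965

0.965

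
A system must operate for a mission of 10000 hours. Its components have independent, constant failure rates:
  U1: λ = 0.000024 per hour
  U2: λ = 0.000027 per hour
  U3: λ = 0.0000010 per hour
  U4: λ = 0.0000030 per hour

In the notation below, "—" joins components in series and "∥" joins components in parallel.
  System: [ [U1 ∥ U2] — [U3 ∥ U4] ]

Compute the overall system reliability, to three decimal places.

0.949

R(U1) = exp(−0.000024 × 10000) = 0.78663
R(U2) = exp(−0.000027 × 10000) = 0.76338
R(U3) = exp(−0.0000010 × 10000) = 0.99005
R(U4) = exp(−0.0000030 × 10000) = 0.97045
Parallel (U1 and U2): 1 − (1 − 0.78663)(1 − 0.76338) = 0.94951
Parallel (U3 and U4): 1 − (1 − 0.99005)(1 − 0.97045) = 0.99971
Series ([0.94951] and [0.99971]): 0.94951 × 0.99971 = 0.949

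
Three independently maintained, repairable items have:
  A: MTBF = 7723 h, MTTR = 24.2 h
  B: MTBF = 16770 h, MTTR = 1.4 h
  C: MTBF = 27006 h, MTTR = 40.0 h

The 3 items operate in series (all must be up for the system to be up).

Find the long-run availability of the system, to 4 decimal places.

0.9953

A(A) = MTBF/(MTBF+MTTR) = 7723/(7723+24.2) = 0.996876
A(B) = MTBF/(MTBF+MTTR) = 16770/(16770+1.4) = 0.999917
A(C) = MTBF/(MTBF+MTTR) = 27006/(27006+40.0) = 0.998521
Series availability: 0.996876 × 0.999917 × 0.998521 = 0.9953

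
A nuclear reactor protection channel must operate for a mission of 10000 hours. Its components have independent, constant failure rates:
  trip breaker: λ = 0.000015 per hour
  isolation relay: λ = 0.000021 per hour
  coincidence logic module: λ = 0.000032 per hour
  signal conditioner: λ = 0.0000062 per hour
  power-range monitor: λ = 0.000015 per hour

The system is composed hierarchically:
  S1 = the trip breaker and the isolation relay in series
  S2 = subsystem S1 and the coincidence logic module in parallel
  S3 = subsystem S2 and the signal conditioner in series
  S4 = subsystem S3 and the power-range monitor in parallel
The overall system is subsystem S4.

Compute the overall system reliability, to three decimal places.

R(trip breaker) = exp(−0.000015 × 10000) = 0.86071
R(isolation relay) = exp(−0.000021 × 10000) = 0.81058
R(coincidence logic module) = exp(−0.000032 × 10000) = 0.72615
R(signal conditioner) = exp(−0.0000062 × 10000) = 0.93988
R(power-range monitor) = exp(−0.000015 × 10000) = 0.86071
Series (trip breaker and isolation relay): 0.86071 × 0.81058 = 0.69767
Parallel ([0.69767] and coincidence logic module): 1 − (1 − 0.69767)(1 − 0.72615) = 0.91721
Series ([0.91721] and signal conditioner): 0.91721 × 0.93988 = 0.86207
Parallel ([0.86207] and power-range monitor): 1 − (1 − 0.86207)(1 − 0.86071) = 0.981

0.981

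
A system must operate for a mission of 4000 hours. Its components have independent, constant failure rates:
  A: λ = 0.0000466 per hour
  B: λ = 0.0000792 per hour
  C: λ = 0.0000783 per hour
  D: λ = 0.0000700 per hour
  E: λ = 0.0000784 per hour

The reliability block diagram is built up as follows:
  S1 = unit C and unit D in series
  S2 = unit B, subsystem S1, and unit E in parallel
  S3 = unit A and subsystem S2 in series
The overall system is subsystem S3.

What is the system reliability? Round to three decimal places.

R(A) = exp(−0.0000466 × 4000) = 0.82994
R(B) = exp(−0.0000792 × 4000) = 0.72848
R(C) = exp(−0.0000783 × 4000) = 0.73110
R(D) = exp(−0.0000700 × 4000) = 0.75578
R(E) = exp(−0.0000784 × 4000) = 0.73081
Series (C and D): 0.73110 × 0.75578 = 0.55255
Parallel (B, [0.55255], and E): 1 − (1 − 0.72848)(1 − 0.55255)(1 − 0.73081) = 0.96730
Series (A and [0.96730]): 0.82994 × 0.96730 = 0.803

0.803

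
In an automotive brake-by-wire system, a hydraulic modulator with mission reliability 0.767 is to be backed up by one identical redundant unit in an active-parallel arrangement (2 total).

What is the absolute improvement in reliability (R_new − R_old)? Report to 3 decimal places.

R_before = 0.767
R_after = 1 − (1 − 0.767)^2 = 0.946
ΔR = 0.946 − 0.767 = 0.179

0.179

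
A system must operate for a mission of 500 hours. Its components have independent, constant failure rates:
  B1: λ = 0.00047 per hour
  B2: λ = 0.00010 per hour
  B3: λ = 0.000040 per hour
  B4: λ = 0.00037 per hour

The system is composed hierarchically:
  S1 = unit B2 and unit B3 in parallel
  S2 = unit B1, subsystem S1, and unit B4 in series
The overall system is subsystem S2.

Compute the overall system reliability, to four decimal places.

R(B1) = exp(−0.00047 × 500) = 0.790571
R(B2) = exp(−0.00010 × 500) = 0.951229
R(B3) = exp(−0.000040 × 500) = 0.980199
R(B4) = exp(−0.00037 × 500) = 0.831104
Parallel (B2 and B3): 1 − (1 − 0.951229)(1 − 0.980199) = 0.999034
Series (B1, [0.999034], and B4): 0.790571 × 0.999034 × 0.831104 = 0.6564

0.6564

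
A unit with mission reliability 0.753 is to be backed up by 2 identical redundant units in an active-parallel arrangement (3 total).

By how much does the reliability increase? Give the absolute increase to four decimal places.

R_before = 0.753
R_after = 1 − (1 − 0.753)^3 = 0.9849
ΔR = 0.9849 − 0.753 = 0.2319

0.2319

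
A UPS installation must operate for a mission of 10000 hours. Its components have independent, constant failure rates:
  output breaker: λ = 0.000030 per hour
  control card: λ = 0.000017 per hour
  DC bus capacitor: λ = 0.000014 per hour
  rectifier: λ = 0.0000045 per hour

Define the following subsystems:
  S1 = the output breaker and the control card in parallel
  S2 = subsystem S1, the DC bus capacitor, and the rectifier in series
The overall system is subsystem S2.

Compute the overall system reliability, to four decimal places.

R(output breaker) = exp(−0.000030 × 10000) = 0.740818
R(control card) = exp(−0.000017 × 10000) = 0.843665
R(DC bus capacitor) = exp(−0.000014 × 10000) = 0.869358
R(rectifier) = exp(−0.0000045 × 10000) = 0.955997
Parallel (output breaker and control card): 1 − (1 − 0.740818)(1 − 0.843665) = 0.959481
Series ([0.959481], DC bus capacitor, and rectifier): 0.959481 × 0.869358 × 0.955997 = 0.7974

0.7974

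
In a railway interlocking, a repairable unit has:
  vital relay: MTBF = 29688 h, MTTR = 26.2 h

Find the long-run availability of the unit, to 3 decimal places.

A(vital relay) = MTBF/(MTBF+MTTR) = 29688/(29688+26.2) = 0.999

0.999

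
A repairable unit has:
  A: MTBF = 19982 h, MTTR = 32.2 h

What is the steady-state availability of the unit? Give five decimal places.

A(A) = MTBF/(MTBF+MTTR) = 19982/(19982+32.2) = 0.99839

0.99839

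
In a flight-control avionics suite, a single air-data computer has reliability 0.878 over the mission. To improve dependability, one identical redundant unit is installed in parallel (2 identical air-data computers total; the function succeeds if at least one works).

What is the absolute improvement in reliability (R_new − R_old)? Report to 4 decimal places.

0.1071

R_before = 0.878
R_after = 1 − (1 − 0.878)^2 = 0.9851
ΔR = 0.9851 − 0.878 = 0.1071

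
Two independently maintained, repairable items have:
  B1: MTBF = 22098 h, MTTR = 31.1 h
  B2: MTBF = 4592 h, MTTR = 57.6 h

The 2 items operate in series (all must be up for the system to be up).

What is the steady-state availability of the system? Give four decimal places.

0.9862

A(B1) = MTBF/(MTBF+MTTR) = 22098/(22098+31.1) = 0.998595
A(B2) = MTBF/(MTBF+MTTR) = 4592/(4592+57.6) = 0.987612
Series availability: 0.998595 × 0.987612 = 0.9862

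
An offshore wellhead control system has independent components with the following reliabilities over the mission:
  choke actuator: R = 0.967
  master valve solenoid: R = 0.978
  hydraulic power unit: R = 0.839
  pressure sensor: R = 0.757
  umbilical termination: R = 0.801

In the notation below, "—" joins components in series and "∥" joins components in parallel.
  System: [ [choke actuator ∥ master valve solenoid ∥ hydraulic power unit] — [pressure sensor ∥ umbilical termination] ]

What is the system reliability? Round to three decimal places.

0.952

Parallel (choke actuator, master valve solenoid, and hydraulic power unit): 1 − (1 − 0.96700)(1 − 0.97800)(1 − 0.83900) = 0.99988
Parallel (pressure sensor and umbilical termination): 1 − (1 − 0.75700)(1 − 0.80100) = 0.95164
Series ([0.99988] and [0.95164]): 0.99988 × 0.95164 = 0.952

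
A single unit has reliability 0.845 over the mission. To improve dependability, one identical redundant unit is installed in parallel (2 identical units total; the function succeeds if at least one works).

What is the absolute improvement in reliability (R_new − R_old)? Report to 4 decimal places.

0.1310

R_before = 0.845
R_after = 1 − (1 − 0.845)^2 = 0.9760
ΔR = 0.9760 − 0.845 = 0.1310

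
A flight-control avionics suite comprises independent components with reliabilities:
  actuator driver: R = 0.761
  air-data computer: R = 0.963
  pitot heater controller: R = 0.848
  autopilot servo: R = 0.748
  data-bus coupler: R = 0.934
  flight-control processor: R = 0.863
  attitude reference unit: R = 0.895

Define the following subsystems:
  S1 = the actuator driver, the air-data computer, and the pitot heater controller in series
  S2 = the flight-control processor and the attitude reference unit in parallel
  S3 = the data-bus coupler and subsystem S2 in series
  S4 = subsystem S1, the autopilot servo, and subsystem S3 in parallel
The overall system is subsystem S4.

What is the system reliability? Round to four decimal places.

0.9924

Series (actuator driver, air-data computer, and pitot heater controller): 0.761000 × 0.963000 × 0.848000 = 0.621451
Parallel (flight-control processor and attitude reference unit): 1 − (1 − 0.863000)(1 − 0.895000) = 0.985615
Series (data-bus coupler and [0.985615]): 0.934000 × 0.985615 = 0.920564
Parallel ([0.621451], autopilot servo, and [0.920564]): 1 − (1 − 0.621451)(1 − 0.748000)(1 − 0.920564) = 0.9924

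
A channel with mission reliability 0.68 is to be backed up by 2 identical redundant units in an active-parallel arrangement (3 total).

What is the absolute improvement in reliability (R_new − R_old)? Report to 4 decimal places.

0.2872

R_before = 0.68
R_after = 1 − (1 − 0.68)^3 = 0.9672
ΔR = 0.9672 − 0.68 = 0.2872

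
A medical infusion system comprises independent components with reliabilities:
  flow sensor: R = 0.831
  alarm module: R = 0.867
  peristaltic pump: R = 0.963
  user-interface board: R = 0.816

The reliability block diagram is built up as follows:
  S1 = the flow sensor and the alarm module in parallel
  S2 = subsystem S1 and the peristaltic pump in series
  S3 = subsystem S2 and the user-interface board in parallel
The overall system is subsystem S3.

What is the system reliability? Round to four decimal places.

Parallel (flow sensor and alarm module): 1 − (1 − 0.831000)(1 − 0.867000) = 0.977523
Series ([0.977523] and peristaltic pump): 0.977523 × 0.963000 = 0.941355
Parallel ([0.941355] and user-interface board): 1 − (1 − 0.941355)(1 − 0.816000) = 0.9892

0.9892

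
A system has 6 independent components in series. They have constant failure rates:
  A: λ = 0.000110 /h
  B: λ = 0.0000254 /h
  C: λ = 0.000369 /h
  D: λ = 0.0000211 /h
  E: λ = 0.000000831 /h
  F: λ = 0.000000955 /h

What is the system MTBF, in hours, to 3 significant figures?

1900

Series of exponential components: λ_sys = Σ λ_i
λ_sys = 0.000110 + 0.0000254 + 0.000369 + 0.0000211 + 0.000000831 + 0.000000955 = 5.2729e-04 /h
MTBF = 1 / λ_sys = 1900 h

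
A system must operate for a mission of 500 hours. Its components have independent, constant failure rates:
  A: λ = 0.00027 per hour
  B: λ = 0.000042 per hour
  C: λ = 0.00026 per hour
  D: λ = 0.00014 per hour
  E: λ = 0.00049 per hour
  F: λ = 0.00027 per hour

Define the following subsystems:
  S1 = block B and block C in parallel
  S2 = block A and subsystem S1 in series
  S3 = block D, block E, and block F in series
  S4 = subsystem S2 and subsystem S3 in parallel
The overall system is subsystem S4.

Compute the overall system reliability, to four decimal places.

0.9534

R(A) = exp(−0.00027 × 500) = 0.873716
R(B) = exp(−0.000042 × 500) = 0.979219
R(C) = exp(−0.00026 × 500) = 0.878095
R(D) = exp(−0.00014 × 500) = 0.932394
R(E) = exp(−0.00049 × 500) = 0.782705
R(F) = exp(−0.00027 × 500) = 0.873716
Parallel (B and C): 1 − (1 − 0.979219)(1 − 0.878095) = 0.997467
Series (A and [0.997467]): 0.873716 × 0.997467 = 0.871503
Series (D, E, and F): 0.932394 × 0.782705 × 0.873716 = 0.637629
Parallel ([0.871503] and [0.637629]): 1 − (1 − 0.871503)(1 − 0.637629) = 0.9534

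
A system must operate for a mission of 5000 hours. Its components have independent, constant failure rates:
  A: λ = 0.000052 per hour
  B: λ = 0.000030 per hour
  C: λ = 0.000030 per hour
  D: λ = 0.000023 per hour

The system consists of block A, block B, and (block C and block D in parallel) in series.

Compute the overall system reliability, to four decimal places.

0.6536

R(A) = exp(−0.000052 × 5000) = 0.771052
R(B) = exp(−0.000030 × 5000) = 0.860708
R(C) = exp(−0.000030 × 5000) = 0.860708
R(D) = exp(−0.000023 × 5000) = 0.891366
Parallel (C and D): 1 − (1 − 0.860708)(1 − 0.891366) = 0.984868
Series (A, B, and [0.984868]): 0.771052 × 0.860708 × 0.984868 = 0.6536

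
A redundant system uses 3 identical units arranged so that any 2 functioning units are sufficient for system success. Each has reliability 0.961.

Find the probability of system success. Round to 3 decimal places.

R = Σ_{i=2}^{3} C(3,i) p^i (1−p)^{3−i} with p = 0.961
C(3,2)·0.961^2·0.039^1 = 0.10805
C(3,3)·0.961^3·0.039^0 = 0.88750
Sum = 0.996

0.996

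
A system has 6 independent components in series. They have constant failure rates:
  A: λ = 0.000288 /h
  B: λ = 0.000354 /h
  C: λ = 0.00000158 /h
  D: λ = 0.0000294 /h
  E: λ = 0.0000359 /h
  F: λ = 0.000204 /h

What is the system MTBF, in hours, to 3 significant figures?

Series of exponential components: λ_sys = Σ λ_i
λ_sys = 0.000288 + 0.000354 + 0.00000158 + 0.0000294 + 0.0000359 + 0.000204 = 9.1288e-04 /h
MTBF = 1 / λ_sys = 1100 h

1100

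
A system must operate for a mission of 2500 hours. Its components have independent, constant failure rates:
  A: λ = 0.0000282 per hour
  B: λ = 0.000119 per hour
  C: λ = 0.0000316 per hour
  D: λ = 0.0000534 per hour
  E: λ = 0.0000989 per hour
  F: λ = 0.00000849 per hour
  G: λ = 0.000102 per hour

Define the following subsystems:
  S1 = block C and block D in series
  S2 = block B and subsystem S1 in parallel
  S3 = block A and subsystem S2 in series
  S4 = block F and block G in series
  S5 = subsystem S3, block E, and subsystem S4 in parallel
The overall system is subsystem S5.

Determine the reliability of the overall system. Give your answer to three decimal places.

0.994

R(A) = exp(−0.0000282 × 2500) = 0.93193
R(B) = exp(−0.000119 × 2500) = 0.74267
R(C) = exp(−0.0000316 × 2500) = 0.92404
R(D) = exp(−0.0000534 × 2500) = 0.87503
R(E) = exp(−0.0000989 × 2500) = 0.78095
R(F) = exp(−0.00000849 × 2500) = 0.97900
R(G) = exp(−0.000102 × 2500) = 0.77492
Series (C and D): 0.92404 × 0.87503 = 0.80856
Parallel (B and [0.80856]): 1 − (1 − 0.74267)(1 − 0.80856) = 0.95074
Series (A and [0.95074]): 0.93193 × 0.95074 = 0.88602
Series (F and G): 0.97900 × 0.77492 = 0.75865
Parallel ([0.88602], E, and [0.75865]): 1 − (1 − 0.88602)(1 − 0.78095)(1 − 0.75865) = 0.994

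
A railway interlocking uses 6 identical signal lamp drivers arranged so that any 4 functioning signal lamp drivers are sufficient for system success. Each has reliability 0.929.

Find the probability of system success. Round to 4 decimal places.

R = Σ_{i=4}^{6} C(6,i) p^i (1−p)^{6−i} with p = 0.929
C(6,4)·0.929^4·0.071^2 = 0.056321
C(6,5)·0.929^5·0.071^1 = 0.294773
C(6,6)·0.929^6·0.071^0 = 0.642827
Sum = 0.9939

0.9939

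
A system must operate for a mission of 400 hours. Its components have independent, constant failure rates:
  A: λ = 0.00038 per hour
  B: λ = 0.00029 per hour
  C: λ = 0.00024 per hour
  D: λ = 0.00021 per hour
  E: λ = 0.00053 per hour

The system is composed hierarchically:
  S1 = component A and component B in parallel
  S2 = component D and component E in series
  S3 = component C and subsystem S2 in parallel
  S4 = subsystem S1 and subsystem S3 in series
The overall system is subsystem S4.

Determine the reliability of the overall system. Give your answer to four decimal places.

R(A) = exp(−0.00038 × 400) = 0.858988
R(B) = exp(−0.00029 × 400) = 0.890475
R(C) = exp(−0.00024 × 400) = 0.908464
R(D) = exp(−0.00021 × 400) = 0.919431
R(E) = exp(−0.00053 × 400) = 0.808965
Parallel (A and B): 1 − (1 − 0.858988)(1 − 0.890475) = 0.984556
Series (D and E): 0.919431 × 0.808965 = 0.743787
Parallel (C and [0.743787]): 1 − (1 − 0.908464)(1 − 0.743787) = 0.976547
Series ([0.984556] and [0.976547]): 0.984556 × 0.976547 = 0.9615

0.9615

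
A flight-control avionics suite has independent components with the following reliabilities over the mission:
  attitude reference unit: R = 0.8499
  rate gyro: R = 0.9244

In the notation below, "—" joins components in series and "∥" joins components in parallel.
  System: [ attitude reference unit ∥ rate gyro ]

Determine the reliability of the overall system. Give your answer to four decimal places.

Parallel (attitude reference unit and rate gyro): 1 − (1 − 0.849900)(1 − 0.924400) = 0.9887

0.9887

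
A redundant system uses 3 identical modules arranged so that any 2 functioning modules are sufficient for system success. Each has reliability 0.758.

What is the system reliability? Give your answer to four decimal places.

R = Σ_{i=2}^{3} C(3,i) p^i (1−p)^{3−i} with p = 0.758
C(3,2)·0.758^2·0.242^1 = 0.417133
C(3,3)·0.758^3·0.242^0 = 0.435520
Sum = 0.8527

0.8527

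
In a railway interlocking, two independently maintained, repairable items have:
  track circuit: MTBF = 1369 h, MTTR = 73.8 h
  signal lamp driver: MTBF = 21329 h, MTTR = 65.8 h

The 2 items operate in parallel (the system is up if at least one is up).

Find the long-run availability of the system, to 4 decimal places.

A(track circuit) = MTBF/(MTBF+MTTR) = 1369/(1369+73.8) = 0.948849
A(signal lamp driver) = MTBF/(MTBF+MTTR) = 21329/(21329+65.8) = 0.996924
Parallel availability: 1 − (1 − 0.948849)(1 − 0.996924) = 0.9998

0.9998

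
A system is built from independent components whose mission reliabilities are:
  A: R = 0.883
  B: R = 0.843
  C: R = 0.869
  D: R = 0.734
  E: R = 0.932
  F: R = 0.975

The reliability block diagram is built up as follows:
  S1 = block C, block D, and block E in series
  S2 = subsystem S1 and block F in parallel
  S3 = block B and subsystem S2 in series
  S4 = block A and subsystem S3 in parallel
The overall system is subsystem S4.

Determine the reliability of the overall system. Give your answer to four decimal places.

Series (C, D, and E): 0.869000 × 0.734000 × 0.932000 = 0.594472
Parallel ([0.594472] and F): 1 − (1 − 0.594472)(1 − 0.975000) = 0.989862
Series (B and [0.989862]): 0.843000 × 0.989862 = 0.834454
Parallel (A and [0.834454]): 1 − (1 − 0.883000)(1 − 0.834454) = 0.9806

0.9806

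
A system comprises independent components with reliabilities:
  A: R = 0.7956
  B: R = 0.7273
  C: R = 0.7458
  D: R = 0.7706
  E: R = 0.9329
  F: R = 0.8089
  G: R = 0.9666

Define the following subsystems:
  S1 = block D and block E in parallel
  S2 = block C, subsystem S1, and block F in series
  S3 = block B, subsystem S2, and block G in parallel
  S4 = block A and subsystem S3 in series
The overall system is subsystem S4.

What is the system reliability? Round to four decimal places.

0.7927

Parallel (D and E): 1 − (1 − 0.770600)(1 − 0.932900) = 0.984607
Series (C, [0.984607], and F): 0.745800 × 0.984607 × 0.808900 = 0.593991
Parallel (B, [0.593991], and G): 1 − (1 − 0.727300)(1 − 0.593991)(1 − 0.966600) = 0.996302
Series (A and [0.996302]): 0.795600 × 0.996302 = 0.7927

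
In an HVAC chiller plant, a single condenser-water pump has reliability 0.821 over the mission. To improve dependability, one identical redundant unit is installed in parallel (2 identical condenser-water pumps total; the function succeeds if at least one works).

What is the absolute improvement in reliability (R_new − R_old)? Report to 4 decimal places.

R_before = 0.821
R_after = 1 − (1 − 0.821)^2 = 0.9680
ΔR = 0.9680 − 0.821 = 0.1470

0.1470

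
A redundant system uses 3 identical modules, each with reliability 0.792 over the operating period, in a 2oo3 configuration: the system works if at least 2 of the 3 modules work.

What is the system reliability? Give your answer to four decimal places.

0.8882

R = Σ_{i=2}^{3} C(3,i) p^i (1−p)^{3−i} with p = 0.792
C(3,2)·0.792^2·0.208^1 = 0.391413
C(3,3)·0.792^3·0.208^0 = 0.496793
Sum = 0.8882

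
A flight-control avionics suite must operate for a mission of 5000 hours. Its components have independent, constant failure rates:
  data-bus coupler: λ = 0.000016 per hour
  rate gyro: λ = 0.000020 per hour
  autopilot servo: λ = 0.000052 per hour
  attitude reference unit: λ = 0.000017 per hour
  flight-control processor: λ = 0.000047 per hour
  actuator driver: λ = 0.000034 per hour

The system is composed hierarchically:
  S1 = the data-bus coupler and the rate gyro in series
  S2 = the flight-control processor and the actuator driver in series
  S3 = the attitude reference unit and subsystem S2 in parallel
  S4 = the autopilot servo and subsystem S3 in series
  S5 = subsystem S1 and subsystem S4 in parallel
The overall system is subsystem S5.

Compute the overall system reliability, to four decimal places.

0.9588

R(data-bus coupler) = exp(−0.000016 × 5000) = 0.923116
R(rate gyro) = exp(−0.000020 × 5000) = 0.904837
R(autopilot servo) = exp(−0.000052 × 5000) = 0.771052
R(attitude reference unit) = exp(−0.000017 × 5000) = 0.918512
R(flight-control processor) = exp(−0.000047 × 5000) = 0.790571
R(actuator driver) = exp(−0.000034 × 5000) = 0.843665
Series (data-bus coupler and rate gyro): 0.923116 × 0.904837 = 0.835270
Series (flight-control processor and actuator driver): 0.790571 × 0.843665 = 0.666977
Parallel (attitude reference unit and [0.666977]): 1 − (1 − 0.918512)(1 − 0.666977) = 0.972863
Series (autopilot servo and [0.972863]): 0.771052 × 0.972863 = 0.750128
Parallel ([0.835270] and [0.750128]): 1 − (1 − 0.835270)(1 − 0.750128) = 0.9588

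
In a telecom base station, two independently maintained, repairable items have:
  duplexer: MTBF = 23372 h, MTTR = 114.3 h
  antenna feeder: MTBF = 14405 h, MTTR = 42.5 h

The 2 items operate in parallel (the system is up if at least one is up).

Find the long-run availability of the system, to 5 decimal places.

0.99999

A(duplexer) = MTBF/(MTBF+MTTR) = 23372/(23372+114.3) = 0.995133
A(antenna feeder) = MTBF/(MTBF+MTTR) = 14405/(14405+42.5) = 0.997058
Parallel availability: 1 − (1 − 0.995133)(1 − 0.997058) = 0.99999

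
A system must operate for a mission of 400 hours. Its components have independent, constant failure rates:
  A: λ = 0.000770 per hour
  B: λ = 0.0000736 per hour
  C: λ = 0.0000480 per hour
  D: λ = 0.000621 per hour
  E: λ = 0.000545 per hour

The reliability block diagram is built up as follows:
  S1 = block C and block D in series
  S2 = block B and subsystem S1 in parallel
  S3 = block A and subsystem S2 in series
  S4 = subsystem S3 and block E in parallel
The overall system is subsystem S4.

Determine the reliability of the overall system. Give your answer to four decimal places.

0.9471

R(A) = exp(−0.000770 × 400) = 0.734915
R(B) = exp(−0.0000736 × 400) = 0.970989
R(C) = exp(−0.0000480 × 400) = 0.980983
R(D) = exp(−0.000621 × 400) = 0.780048
R(E) = exp(−0.000545 × 400) = 0.804125
Series (C and D): 0.980983 × 0.780048 = 0.765214
Parallel (B and [0.765214]): 1 − (1 − 0.970989)(1 − 0.765214) = 0.993189
Series (A and [0.993189]): 0.734915 × 0.993189 = 0.729909
Parallel ([0.729909] and E): 1 − (1 − 0.729909)(1 − 0.804125) = 0.9471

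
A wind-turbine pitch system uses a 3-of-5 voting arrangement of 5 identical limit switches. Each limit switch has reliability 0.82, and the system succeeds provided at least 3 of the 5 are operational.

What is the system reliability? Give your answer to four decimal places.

R = Σ_{i=3}^{5} C(5,i) p^i (1−p)^{5−i} with p = 0.82
C(5,3)·0.82^3·0.18^2 = 0.178643
C(5,4)·0.82^4·0.18^1 = 0.406910
C(5,5)·0.82^5·0.18^0 = 0.370740
Sum = 0.9563

0.9563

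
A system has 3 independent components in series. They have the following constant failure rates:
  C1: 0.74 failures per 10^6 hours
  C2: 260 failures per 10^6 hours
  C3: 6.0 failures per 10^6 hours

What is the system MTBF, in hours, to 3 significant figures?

Series of exponential components: λ_sys = Σ λ_i
λ_sys = 0.00000074 + 0.00026 + 0.0000060 = 2.6674e-04 /h
MTBF = 1 / λ_sys = 3750 h

3750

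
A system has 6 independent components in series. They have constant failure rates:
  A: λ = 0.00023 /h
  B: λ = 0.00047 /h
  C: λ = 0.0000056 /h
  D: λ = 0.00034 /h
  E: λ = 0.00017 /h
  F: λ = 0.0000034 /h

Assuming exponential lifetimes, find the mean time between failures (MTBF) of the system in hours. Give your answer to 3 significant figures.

Series of exponential components: λ_sys = Σ λ_i
λ_sys = 0.00023 + 0.00047 + 0.0000056 + 0.00034 + 0.00017 + 0.0000034 = 1.2190e-03 /h
MTBF = 1 / λ_sys = 820 h

820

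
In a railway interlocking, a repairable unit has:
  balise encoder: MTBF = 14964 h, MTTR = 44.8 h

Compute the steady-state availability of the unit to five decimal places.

0.99702

A(balise encoder) = MTBF/(MTBF+MTTR) = 14964/(14964+44.8) = 0.99702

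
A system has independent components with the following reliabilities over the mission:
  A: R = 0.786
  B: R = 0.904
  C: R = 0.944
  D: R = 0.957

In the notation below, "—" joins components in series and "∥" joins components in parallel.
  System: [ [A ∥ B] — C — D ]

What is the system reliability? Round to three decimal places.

Parallel (A and B): 1 − (1 − 0.78600)(1 − 0.90400) = 0.97946
Series ([0.97946], C, and D): 0.97946 × 0.94400 × 0.95700 = 0.885

0.885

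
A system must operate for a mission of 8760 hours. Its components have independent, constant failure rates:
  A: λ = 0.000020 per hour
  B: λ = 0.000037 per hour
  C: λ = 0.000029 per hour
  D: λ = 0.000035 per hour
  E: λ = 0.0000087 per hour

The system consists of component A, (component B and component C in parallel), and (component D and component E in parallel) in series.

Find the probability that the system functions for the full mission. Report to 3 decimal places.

0.772

R(A) = exp(−0.000020 × 8760) = 0.83929
R(B) = exp(−0.000037 × 8760) = 0.72316
R(C) = exp(−0.000029 × 8760) = 0.77566
R(D) = exp(−0.000035 × 8760) = 0.73594
R(E) = exp(−0.0000087 × 8760) = 0.92662
Parallel (B and C): 1 − (1 − 0.72316)(1 − 0.77566) = 0.93789
Parallel (D and E): 1 − (1 − 0.73594)(1 − 0.92662) = 0.98062
Series (A, [0.93789], and [0.98062]): 0.83929 × 0.93789 × 0.98062 = 0.772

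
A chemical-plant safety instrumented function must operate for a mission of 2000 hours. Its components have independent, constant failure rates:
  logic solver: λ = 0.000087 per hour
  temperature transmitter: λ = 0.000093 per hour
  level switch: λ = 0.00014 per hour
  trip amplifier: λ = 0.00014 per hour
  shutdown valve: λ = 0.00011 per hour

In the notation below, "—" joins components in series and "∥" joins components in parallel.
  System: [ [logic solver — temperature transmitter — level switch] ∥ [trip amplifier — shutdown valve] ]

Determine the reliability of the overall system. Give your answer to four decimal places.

0.8140

R(logic solver) = exp(−0.000087 × 2000) = 0.840297
R(temperature transmitter) = exp(−0.000093 × 2000) = 0.830274
R(level switch) = exp(−0.00014 × 2000) = 0.755784
R(trip amplifier) = exp(−0.00014 × 2000) = 0.755784
R(shutdown valve) = exp(−0.00011 × 2000) = 0.802519
Series (logic solver, temperature transmitter, and level switch): 0.840297 × 0.830274 × 0.755784 = 0.527293
Series (trip amplifier and shutdown valve): 0.755784 × 0.802519 = 0.606531
Parallel ([0.527293] and [0.606531]): 1 − (1 − 0.527293)(1 − 0.606531) = 0.8140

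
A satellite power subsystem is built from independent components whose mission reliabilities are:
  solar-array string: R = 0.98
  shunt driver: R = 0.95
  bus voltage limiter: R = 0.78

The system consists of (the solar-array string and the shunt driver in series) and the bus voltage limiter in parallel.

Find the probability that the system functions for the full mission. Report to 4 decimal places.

0.9848

Series (solar-array string and shunt driver): 0.980000 × 0.950000 = 0.931000
Parallel ([0.931000] and bus voltage limiter): 1 − (1 − 0.931000)(1 − 0.780000) = 0.9848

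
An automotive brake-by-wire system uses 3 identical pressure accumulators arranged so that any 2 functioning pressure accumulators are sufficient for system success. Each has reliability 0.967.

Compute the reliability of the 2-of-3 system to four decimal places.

R = Σ_{i=2}^{3} C(3,i) p^i (1−p)^{3−i} with p = 0.967
C(3,2)·0.967^2·0.033^1 = 0.092574
C(3,3)·0.967^3·0.033^0 = 0.904231
Sum = 0.9968

0.9968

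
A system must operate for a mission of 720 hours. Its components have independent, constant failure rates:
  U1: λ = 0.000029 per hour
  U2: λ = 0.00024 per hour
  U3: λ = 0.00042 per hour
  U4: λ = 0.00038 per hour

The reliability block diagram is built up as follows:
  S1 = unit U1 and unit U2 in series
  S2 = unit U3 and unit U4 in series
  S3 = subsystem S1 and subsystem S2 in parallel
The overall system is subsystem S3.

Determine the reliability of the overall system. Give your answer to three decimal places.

0.923

R(U1) = exp(−0.000029 × 720) = 0.97934
R(U2) = exp(−0.00024 × 720) = 0.84131
R(U3) = exp(−0.00042 × 720) = 0.73904
R(U4) = exp(−0.00038 × 720) = 0.76064
Series (U1 and U2): 0.97934 × 0.84131 = 0.82393
Series (U3 and U4): 0.73904 × 0.76064 = 0.56214
Parallel ([0.82393] and [0.56214]): 1 − (1 − 0.82393)(1 − 0.56214) = 0.923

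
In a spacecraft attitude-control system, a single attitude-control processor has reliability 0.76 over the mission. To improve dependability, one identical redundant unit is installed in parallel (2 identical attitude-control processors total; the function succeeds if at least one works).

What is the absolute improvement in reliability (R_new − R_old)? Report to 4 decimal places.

0.1824

R_before = 0.76
R_after = 1 − (1 − 0.76)^2 = 0.9424
ΔR = 0.9424 − 0.76 = 0.1824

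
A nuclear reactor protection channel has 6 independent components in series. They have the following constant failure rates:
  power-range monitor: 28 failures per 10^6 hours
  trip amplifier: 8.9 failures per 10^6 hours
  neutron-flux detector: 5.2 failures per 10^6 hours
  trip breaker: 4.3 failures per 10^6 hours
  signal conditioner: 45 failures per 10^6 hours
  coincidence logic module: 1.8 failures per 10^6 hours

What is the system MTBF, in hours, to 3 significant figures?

Series of exponential components: λ_sys = Σ λ_i
λ_sys = 0.000028 + 0.0000089 + 0.0000052 + 0.0000043 + 0.000045 + 0.0000018 = 9.3200e-05 /h
MTBF = 1 / λ_sys = 10700 h

10700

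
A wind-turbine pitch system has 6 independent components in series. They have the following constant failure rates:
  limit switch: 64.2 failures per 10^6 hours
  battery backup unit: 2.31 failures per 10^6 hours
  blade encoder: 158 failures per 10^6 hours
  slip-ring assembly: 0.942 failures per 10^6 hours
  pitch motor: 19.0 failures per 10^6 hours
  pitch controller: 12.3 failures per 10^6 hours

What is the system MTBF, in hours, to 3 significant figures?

3890

Series of exponential components: λ_sys = Σ λ_i
λ_sys = 0.0000642 + 0.00000231 + 0.000158 + 0.000000942 + 0.0000190 + 0.0000123 = 2.5675e-04 /h
MTBF = 1 / λ_sys = 3890 h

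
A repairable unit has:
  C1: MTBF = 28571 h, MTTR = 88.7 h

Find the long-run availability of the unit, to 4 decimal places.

0.9969

A(C1) = MTBF/(MTBF+MTTR) = 28571/(28571+88.7) = 0.9969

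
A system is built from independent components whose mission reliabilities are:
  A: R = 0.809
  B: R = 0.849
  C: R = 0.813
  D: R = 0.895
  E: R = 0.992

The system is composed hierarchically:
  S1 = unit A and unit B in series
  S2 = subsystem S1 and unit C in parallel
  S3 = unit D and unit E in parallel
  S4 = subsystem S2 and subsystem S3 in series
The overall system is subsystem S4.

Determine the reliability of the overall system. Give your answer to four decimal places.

0.9406

Series (A and B): 0.809000 × 0.849000 = 0.686841
Parallel ([0.686841] and C): 1 − (1 − 0.686841)(1 − 0.813000) = 0.941439
Parallel (D and E): 1 − (1 − 0.895000)(1 − 0.992000) = 0.999160
Series ([0.941439] and [0.999160]): 0.941439 × 0.999160 = 0.9406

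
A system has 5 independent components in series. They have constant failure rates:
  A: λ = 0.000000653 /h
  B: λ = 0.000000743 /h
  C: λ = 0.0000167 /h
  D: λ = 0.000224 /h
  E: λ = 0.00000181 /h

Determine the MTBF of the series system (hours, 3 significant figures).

Series of exponential components: λ_sys = Σ λ_i
λ_sys = 0.000000653 + 0.000000743 + 0.0000167 + 0.000224 + 0.00000181 = 2.4391e-04 /h
MTBF = 1 / λ_sys = 4100 h

4100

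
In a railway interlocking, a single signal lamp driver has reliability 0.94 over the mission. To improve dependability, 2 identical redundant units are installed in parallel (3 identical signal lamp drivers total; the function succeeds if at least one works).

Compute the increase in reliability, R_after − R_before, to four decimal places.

R_before = 0.94
R_after = 1 − (1 − 0.94)^3 = 0.9998
ΔR = 0.9998 − 0.94 = 0.0598

0.0598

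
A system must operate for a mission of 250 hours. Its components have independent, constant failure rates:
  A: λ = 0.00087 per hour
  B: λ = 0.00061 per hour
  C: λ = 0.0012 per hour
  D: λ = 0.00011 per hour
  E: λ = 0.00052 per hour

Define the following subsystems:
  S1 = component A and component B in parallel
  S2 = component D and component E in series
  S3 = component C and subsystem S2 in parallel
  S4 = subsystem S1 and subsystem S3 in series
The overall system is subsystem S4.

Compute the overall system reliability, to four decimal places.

0.9356

R(A) = exp(−0.00087 × 250) = 0.804528
R(B) = exp(−0.00061 × 250) = 0.858559
R(C) = exp(−0.0012 × 250) = 0.740818
R(D) = exp(−0.00011 × 250) = 0.972875
R(E) = exp(−0.00052 × 250) = 0.878095
Parallel (A and B): 1 − (1 − 0.804528)(1 − 0.858559) = 0.972352
Series (D and E): 0.972875 × 0.878095 = 0.854277
Parallel (C and [0.854277]): 1 − (1 − 0.740818)(1 − 0.854277) = 0.962231
Series ([0.972352] and [0.962231]): 0.972352 × 0.962231 = 0.9356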